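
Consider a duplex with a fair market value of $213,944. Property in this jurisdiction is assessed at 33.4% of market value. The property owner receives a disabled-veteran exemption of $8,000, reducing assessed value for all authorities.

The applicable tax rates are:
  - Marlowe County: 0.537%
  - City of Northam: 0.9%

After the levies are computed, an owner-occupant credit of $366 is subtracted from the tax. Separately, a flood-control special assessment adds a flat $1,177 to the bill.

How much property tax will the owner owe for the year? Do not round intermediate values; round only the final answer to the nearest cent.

Assessed value = $213,944 × 0.334 = $71,457.296
Taxable value = $71,457.296 − $8,000 = $63,457.296
Marlowe County: $63,457.296 × 0.00537 = $340.76567952
City of Northam: $63,457.296 × 0.009 = $571.115664
Levies subtotal = $911.88134352
After credit = $911.88134352 − $366 = $545.88134352
Total = $545.88134352 + $1,177 = $1,722.88134352

$1,722.88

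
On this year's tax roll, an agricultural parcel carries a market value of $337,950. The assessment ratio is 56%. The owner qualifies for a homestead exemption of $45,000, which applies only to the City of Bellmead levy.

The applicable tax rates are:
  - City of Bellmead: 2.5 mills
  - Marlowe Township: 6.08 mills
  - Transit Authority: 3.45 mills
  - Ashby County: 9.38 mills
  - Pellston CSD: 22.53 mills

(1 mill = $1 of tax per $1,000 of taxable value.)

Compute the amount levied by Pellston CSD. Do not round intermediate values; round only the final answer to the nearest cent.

$4,263.85

Assessed value = $337,950 × 0.56 = $189,252
Pellston CSD taxable value = $189,252 (exemption does not apply)
Pellston CSD levy = $189,252 × 0.02253 = $4,263.84756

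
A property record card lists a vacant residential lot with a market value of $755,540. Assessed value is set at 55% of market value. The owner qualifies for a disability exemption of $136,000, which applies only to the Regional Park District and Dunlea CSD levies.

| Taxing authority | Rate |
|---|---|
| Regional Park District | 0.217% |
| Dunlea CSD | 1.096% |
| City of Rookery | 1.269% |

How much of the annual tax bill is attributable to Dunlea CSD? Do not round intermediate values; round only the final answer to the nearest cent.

$3,063.84

Assessed value = $755,540 × 0.55 = $415,547
Dunlea CSD taxable value = $415,547 − $136,000 = $279,547
Dunlea CSD levy = $279,547 × 0.01096 = $3,063.83512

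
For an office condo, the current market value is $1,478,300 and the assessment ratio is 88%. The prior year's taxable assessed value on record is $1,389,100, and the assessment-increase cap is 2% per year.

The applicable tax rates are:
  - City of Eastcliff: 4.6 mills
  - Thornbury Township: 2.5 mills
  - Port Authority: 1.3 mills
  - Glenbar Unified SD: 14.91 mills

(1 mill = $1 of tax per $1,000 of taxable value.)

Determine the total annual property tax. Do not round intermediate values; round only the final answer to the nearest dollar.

Uncapped assessed value = $1,478,300 × 0.88 = $1,300,904
Cap limit = $1,389,100 × 1.02 = $1,416,882
Taxable assessed value = min($1,300,904, $1,416,882) = $1,300,904 (cap does not bind)
City of Eastcliff: $1,300,904 × 0.0046 = $5,984.1584
Thornbury Township: $1,300,904 × 0.0025 = $3,252.26
Port Authority: $1,300,904 × 0.0013 = $1,691.1752
Glenbar Unified SD: $1,300,904 × 0.01491 = $19,396.47864
Total = $30,324.07224

$30,324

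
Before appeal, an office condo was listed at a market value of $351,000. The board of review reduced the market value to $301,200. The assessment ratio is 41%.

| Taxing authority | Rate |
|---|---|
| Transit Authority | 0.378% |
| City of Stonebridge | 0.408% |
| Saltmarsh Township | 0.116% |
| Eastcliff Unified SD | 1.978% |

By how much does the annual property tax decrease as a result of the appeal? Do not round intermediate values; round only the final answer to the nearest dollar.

$588

Old assessed value = $351,000 × 0.41 = $143,910
New assessed value = $301,200 × 0.41 = $123,492
Combined rate = 0.00378 + 0.00408 + 0.00116 + 0.01978 = 0.0288
Old tax = $143,910 × 0.0288 = $4,144.608
New tax = $123,492 × 0.0288 = $3,556.5696
Reduction = $4,144.608 − $3,556.5696 = $588.0384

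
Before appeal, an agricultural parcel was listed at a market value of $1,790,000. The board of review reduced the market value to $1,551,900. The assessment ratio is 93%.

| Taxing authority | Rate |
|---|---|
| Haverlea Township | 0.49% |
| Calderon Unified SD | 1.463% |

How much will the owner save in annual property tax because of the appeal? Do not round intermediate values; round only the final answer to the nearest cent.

Old assessed value = $1,790,000 × 0.93 = $1,664,700
New assessed value = $1,551,900 × 0.93 = $1,443,267
Combined rate = 0.0049 + 0.01463 = 0.01953
Old tax = $1,664,700 × 0.01953 = $32,511.591
New tax = $1,443,267 × 0.01953 = $28,187.00451
Reduction = $32,511.591 − $28,187.00451 = $4,324.58649

$4,324.59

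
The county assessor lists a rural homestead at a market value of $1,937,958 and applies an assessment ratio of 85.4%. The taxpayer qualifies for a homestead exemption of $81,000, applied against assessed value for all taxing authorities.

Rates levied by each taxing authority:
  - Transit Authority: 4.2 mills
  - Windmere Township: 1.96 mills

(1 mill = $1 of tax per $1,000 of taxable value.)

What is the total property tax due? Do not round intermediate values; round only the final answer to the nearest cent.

$9,695.94

Assessed value = $1,937,958 × 0.854 = $1,655,016.132
Taxable value = $1,655,016.132 − $81,000 = $1,574,016.132
Transit Authority: $1,574,016.132 × 0.0042 = $6,610.8677544
Windmere Township: $1,574,016.132 × 0.00196 = $3,085.07161872
Total = $6,610.8677544 + $3,085.07161872 = $9,695.93937312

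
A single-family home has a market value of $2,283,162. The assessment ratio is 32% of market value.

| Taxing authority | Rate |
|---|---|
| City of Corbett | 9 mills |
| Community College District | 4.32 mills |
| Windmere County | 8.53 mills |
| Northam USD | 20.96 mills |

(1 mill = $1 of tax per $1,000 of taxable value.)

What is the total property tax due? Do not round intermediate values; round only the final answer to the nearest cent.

$31,277.49

Assessed value = $2,283,162 × 0.32 = $730,611.84
City of Corbett: $730,611.84 × 0.009 = $6,575.50656
Community College District: $730,611.84 × 0.00432 = $3,156.2431488
Windmere County: $730,611.84 × 0.00853 = $6,232.1189952
Northam USD: $730,611.84 × 0.02096 = $15,313.6241664
Total = $6,575.50656 + $3,156.2431488 + $6,232.1189952 + $15,313.6241664 = $31,277.4928704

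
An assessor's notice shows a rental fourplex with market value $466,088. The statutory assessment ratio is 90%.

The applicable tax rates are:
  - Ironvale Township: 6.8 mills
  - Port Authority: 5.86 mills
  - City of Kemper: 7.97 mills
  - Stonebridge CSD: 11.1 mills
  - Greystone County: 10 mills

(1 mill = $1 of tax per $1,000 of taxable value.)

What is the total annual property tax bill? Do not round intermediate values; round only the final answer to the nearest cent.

$17,504.87

Assessed value = $466,088 × 0.9 = $419,479.2
Ironvale Township: $419,479.2 × 0.0068 = $2,852.45856
Port Authority: $419,479.2 × 0.00586 = $2,458.148112
City of Kemper: $419,479.2 × 0.00797 = $3,343.249224
Stonebridge CSD: $419,479.2 × 0.0111 = $4,656.21912
Greystone County: $419,479.2 × 0.01 = $4,194.792
Total = $2,852.45856 + $2,458.148112 + $3,343.249224 + $4,656.21912 + $4,194.792 = $17,504.867016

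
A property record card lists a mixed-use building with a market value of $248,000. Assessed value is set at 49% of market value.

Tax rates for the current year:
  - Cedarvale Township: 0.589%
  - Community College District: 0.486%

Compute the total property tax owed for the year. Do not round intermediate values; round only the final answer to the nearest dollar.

Assessed value = $248,000 × 0.49 = $121,520
Cedarvale Township: $121,520 × 0.00589 = $715.7528
Community College District: $121,520 × 0.00486 = $590.5872
Total = $715.7528 + $590.5872 = $1,306.34

$1,306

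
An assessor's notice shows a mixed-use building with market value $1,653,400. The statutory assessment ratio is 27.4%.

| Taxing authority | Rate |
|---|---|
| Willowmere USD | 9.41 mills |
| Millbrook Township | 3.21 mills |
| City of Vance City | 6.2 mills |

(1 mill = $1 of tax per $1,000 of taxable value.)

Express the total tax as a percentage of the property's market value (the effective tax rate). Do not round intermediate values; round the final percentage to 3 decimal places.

0.516%

Assessed value = $1,653,400 × 0.274 = $453,031.6
Willowmere USD: $453,031.6 × 0.00941 = $4,263.027356
Millbrook Township: $453,031.6 × 0.00321 = $1,454.231436
City of Vance City: $453,031.6 × 0.0062 = $2,808.79592
Total tax = $8,526.054712
Effective rate = $8,526.054712 ÷ $1,653,400 = 0.516% of market value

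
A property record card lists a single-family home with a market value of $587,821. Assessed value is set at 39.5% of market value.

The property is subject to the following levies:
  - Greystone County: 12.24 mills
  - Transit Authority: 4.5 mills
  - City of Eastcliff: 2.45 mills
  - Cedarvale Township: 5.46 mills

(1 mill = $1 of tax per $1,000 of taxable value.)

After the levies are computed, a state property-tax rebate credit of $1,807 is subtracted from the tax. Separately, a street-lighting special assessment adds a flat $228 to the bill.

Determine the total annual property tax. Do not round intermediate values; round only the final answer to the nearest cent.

$4,144.47

Assessed value = $587,821 × 0.395 = $232,189.295
Greystone County: $232,189.295 × 0.01224 = $2,841.9969708
Transit Authority: $232,189.295 × 0.0045 = $1,044.8518275
City of Eastcliff: $232,189.295 × 0.00245 = $568.86377275
Cedarvale Township: $232,189.295 × 0.00546 = $1,267.7535507
Levies subtotal = $5,723.46612175
After credit = $5,723.46612175 − $1,807 = $3,916.46612175
Total = $3,916.46612175 + $228 = $4,144.46612175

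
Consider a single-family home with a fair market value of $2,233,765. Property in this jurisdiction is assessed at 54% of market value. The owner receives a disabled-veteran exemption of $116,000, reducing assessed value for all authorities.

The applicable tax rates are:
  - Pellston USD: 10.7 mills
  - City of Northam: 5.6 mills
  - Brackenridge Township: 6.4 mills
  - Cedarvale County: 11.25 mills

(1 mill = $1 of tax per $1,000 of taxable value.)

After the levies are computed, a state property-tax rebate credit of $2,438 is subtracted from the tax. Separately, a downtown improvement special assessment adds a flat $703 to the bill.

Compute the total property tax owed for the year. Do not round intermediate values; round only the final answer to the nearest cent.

Assessed value = $2,233,765 × 0.54 = $1,206,233.1
Taxable value = $1,206,233.1 − $116,000 = $1,090,233.1
Pellston USD: $1,090,233.1 × 0.0107 = $11,665.49417
City of Northam: $1,090,233.1 × 0.0056 = $6,105.30536
Brackenridge Township: $1,090,233.1 × 0.0064 = $6,977.49184
Cedarvale County: $1,090,233.1 × 0.01125 = $12,265.122375
Levies subtotal = $37,013.413745
After credit = $37,013.413745 − $2,438 = $34,575.413745
Total = $34,575.413745 + $703 = $35,278.413745

$35,278.41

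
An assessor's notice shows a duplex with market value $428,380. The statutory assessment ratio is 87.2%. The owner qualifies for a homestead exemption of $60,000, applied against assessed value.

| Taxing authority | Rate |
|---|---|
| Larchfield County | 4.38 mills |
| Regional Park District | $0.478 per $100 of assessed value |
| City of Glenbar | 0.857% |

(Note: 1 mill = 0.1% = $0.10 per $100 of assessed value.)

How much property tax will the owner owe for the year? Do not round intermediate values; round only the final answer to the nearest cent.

$5,559.19

Assessed value = $428,380 × 0.872 = $373,547.36
Taxable value = $373,547.36 − $60,000 = $313,547.36
Larchfield County: $313,547.36 × 0.00438 = $1,373.3374368
Regional Park District: $313,547.36 × 0.00478 = $1,498.7563808
City of Glenbar: $313,547.36 × 0.00857 = $2,687.1008752
Total = $5,559.1946928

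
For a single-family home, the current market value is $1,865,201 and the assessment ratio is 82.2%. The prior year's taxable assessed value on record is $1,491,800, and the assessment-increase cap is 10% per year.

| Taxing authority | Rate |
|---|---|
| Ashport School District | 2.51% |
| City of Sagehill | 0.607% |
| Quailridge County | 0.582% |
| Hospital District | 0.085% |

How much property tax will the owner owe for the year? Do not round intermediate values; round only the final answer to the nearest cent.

Uncapped assessed value = $1,865,201 × 0.822 = $1,533,195.222
Cap limit = $1,491,800 × 1.1 = $1,640,980
Taxable assessed value = min($1,533,195.222, $1,640,980) = $1,533,195.222 (cap does not bind)
Ashport School District: $1,533,195.222 × 0.0251 = $38,483.2000722
City of Sagehill: $1,533,195.222 × 0.00607 = $9,306.49499754
Quailridge County: $1,533,195.222 × 0.00582 = $8,923.19619204
Hospital District: $1,533,195.222 × 0.00085 = $1,303.2159387
Total = $58,016.10720048

$58,016.11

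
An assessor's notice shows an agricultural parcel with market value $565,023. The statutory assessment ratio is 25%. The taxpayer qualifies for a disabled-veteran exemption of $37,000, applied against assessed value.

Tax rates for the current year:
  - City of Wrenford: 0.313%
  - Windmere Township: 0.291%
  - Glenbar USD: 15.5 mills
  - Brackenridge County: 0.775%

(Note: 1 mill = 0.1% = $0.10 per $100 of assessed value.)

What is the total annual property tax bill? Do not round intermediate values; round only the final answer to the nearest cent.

$3,053.65

Assessed value = $565,023 × 0.25 = $141,255.75
Taxable value = $141,255.75 − $37,000 = $104,255.75
City of Wrenford: $104,255.75 × 0.00313 = $326.3204975
Windmere Township: $104,255.75 × 0.00291 = $303.3842325
Glenbar USD: $104,255.75 × 0.0155 = $1,615.964125
Brackenridge County: $104,255.75 × 0.00775 = $807.9820625
Total = $3,053.6509175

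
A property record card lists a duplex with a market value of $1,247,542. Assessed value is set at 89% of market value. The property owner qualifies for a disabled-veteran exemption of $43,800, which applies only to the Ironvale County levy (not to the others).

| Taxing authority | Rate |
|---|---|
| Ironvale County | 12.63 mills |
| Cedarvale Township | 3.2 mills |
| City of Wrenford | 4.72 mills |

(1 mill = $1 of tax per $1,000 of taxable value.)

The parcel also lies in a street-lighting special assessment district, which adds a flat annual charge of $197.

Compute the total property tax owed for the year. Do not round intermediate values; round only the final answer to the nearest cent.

$22,460.73

Assessed value = $1,247,542 × 0.89 = $1,110,312.38
Ironvale County: ($1,110,312.38 − $43,800) × 0.01263 = $1,066,512.38 × 0.01263 = $13,470.0513594
Cedarvale Township: $1,110,312.38 × 0.0032 = $3,552.999616
City of Wrenford: $1,110,312.38 × 0.00472 = $5,240.6744336
Levies subtotal = $22,263.725409
Total = $22,263.725409 + $197 = $22,460.725409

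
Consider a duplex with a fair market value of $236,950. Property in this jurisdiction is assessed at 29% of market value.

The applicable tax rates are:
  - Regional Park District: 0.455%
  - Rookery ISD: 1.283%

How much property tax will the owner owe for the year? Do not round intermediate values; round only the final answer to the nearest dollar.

Assessed value = $236,950 × 0.29 = $68,715.5
Regional Park District: $68,715.5 × 0.00455 = $312.655525
Rookery ISD: $68,715.5 × 0.01283 = $881.619865
Total = $312.655525 + $881.619865 = $1,194.27539

$1,194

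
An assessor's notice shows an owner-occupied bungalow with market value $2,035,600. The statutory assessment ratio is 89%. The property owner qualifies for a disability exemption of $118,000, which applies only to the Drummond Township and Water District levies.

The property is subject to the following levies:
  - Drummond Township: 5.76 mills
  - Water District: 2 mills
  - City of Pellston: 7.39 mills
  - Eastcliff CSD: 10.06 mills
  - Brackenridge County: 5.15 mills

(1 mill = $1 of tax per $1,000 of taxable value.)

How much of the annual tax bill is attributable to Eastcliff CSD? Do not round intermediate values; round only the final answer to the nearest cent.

Assessed value = $2,035,600 × 0.89 = $1,811,684
Eastcliff CSD taxable value = $1,811,684 (exemption does not apply)
Eastcliff CSD levy = $1,811,684 × 0.01006 = $18,225.54104

$18,225.54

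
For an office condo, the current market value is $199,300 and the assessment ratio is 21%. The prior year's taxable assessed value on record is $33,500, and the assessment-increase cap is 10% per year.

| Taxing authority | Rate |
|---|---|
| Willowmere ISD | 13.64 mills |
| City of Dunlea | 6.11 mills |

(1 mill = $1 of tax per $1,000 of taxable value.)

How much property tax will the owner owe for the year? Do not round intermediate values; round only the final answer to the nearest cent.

Uncapped assessed value = $199,300 × 0.21 = $41,853
Cap limit = $33,500 × 1.1 = $36,850
Taxable assessed value = min($41,853, $36,850) = $36,850 (cap binds)
Willowmere ISD: $36,850 × 0.01364 = $502.634
City of Dunlea: $36,850 × 0.00611 = $225.1535
Total = $727.7875

$727.79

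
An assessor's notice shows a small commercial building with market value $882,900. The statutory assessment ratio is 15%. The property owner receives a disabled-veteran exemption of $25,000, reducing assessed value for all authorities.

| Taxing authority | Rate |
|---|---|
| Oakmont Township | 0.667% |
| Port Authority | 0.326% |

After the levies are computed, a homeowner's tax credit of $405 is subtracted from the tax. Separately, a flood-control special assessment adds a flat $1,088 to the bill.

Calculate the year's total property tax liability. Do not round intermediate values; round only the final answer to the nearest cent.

Assessed value = $882,900 × 0.15 = $132,435
Taxable value = $132,435 − $25,000 = $107,435
Oakmont Township: $107,435 × 0.00667 = $716.59145
Port Authority: $107,435 × 0.00326 = $350.2381
Levies subtotal = $1,066.82955
After credit = $1,066.82955 − $405 = $661.82955
Total = $661.82955 + $1,088 = $1,749.82955

$1,749.83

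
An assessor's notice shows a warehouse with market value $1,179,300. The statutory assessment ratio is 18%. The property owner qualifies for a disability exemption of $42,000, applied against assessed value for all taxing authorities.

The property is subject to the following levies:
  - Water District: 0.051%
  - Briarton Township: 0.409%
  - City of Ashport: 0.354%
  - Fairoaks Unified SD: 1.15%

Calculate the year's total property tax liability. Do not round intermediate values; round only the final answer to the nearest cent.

Assessed value = $1,179,300 × 0.18 = $212,274
Taxable value = $212,274 − $42,000 = $170,274
Water District: $170,274 × 0.00051 = $86.83974
Briarton Township: $170,274 × 0.00409 = $696.42066
City of Ashport: $170,274 × 0.00354 = $602.76996
Fairoaks Unified SD: $170,274 × 0.0115 = $1,958.151
Total = $86.83974 + $696.42066 + $602.76996 + $1,958.151 = $3,344.18136

$3,344.18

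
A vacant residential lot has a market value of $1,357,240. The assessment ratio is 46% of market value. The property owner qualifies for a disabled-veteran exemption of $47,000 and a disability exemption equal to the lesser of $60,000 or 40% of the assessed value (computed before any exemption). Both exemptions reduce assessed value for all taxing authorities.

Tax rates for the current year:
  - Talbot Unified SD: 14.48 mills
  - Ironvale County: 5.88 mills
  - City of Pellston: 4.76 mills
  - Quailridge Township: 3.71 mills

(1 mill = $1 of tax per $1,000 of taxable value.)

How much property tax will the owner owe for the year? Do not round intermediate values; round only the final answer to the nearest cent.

$14,914.64

Assessed value = $1,357,240 × 0.46 = $624,330.4
Disability exemption = min($60,000, 40% × $624,330.4) = min($60,000, $249,732.16) = $60,000 (dollar cap binds)
Taxable value = $624,330.4 − $47,000 − $60,000 = $517,330.4
Talbot Unified SD: $517,330.4 × 0.01448 = $7,490.944192
Ironvale County: $517,330.4 × 0.00588 = $3,041.902752
City of Pellston: $517,330.4 × 0.00476 = $2,462.492704
Quailridge Township: $517,330.4 × 0.00371 = $1,919.295784
Total = $14,914.635432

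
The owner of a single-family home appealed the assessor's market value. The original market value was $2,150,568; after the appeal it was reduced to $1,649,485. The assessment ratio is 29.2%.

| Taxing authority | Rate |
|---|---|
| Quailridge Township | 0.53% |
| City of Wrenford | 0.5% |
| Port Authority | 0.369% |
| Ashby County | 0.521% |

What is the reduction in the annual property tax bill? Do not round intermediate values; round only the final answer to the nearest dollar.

Old assessed value = $2,150,568 × 0.292 = $627,965.856
New assessed value = $1,649,485 × 0.292 = $481,649.62
Combined rate = 0.0053 + 0.005 + 0.00369 + 0.00521 = 0.0192
Old tax = $627,965.856 × 0.0192 = $12,056.9444352
New tax = $481,649.62 × 0.0192 = $9,247.672704
Reduction = $12,056.9444352 − $9,247.672704 = $2,809.2717312

$2,809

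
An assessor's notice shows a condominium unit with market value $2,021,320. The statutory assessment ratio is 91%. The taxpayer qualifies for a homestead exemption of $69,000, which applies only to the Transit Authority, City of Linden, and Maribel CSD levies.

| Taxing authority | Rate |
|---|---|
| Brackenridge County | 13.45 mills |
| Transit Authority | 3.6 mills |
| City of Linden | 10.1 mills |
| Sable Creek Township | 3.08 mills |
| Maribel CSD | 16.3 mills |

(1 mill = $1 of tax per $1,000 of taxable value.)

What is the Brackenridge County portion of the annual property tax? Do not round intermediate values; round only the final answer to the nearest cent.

$24,739.95

Assessed value = $2,021,320 × 0.91 = $1,839,401.2
Brackenridge County taxable value = $1,839,401.2 (exemption does not apply)
Brackenridge County levy = $1,839,401.2 × 0.01345 = $24,739.94614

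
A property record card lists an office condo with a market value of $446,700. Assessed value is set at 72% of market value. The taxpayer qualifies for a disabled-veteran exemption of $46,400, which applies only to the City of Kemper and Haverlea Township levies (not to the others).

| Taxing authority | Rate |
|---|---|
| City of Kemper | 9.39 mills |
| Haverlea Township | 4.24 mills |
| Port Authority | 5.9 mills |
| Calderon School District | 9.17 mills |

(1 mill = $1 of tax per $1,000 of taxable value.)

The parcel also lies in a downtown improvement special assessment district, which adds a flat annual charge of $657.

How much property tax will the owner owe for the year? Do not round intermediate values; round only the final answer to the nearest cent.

Assessed value = $446,700 × 0.72 = $321,624
City of Kemper: ($321,624 − $46,400) × 0.00939 = $275,224 × 0.00939 = $2,584.35336
Haverlea Township: ($321,624 − $46,400) × 0.00424 = $275,224 × 0.00424 = $1,166.94976
Port Authority: $321,624 × 0.0059 = $1,897.5816
Calderon School District: $321,624 × 0.00917 = $2,949.29208
Levies subtotal = $8,598.1768
Total = $8,598.1768 + $657 = $9,255.1768

$9,255.18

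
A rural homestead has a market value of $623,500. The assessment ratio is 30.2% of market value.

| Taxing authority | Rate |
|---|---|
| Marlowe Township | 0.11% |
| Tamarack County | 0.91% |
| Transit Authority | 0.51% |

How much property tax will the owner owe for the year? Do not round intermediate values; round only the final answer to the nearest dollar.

Assessed value = $623,500 × 0.302 = $188,297
Marlowe Township: $188,297 × 0.0011 = $207.1267
Tamarack County: $188,297 × 0.0091 = $1,713.5027
Transit Authority: $188,297 × 0.0051 = $960.3147
Total = $207.1267 + $1,713.5027 + $960.3147 = $2,880.9441

$2,881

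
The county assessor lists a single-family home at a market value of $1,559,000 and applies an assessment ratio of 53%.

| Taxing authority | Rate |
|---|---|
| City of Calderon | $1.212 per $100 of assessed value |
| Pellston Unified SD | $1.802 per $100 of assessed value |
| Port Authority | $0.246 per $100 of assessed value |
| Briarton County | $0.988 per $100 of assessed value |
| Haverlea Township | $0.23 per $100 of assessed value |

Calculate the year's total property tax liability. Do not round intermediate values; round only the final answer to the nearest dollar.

$37,000

Assessed value = $1,559,000 × 0.53 = $826,270
City of Calderon: $826,270 × 0.01212 = $10,014.3924
Pellston Unified SD: $826,270 × 0.01802 = $14,889.3854
Port Authority: $826,270 × 0.00246 = $2,032.6242
Briarton County: $826,270 × 0.00988 = $8,163.5476
Haverlea Township: $826,270 × 0.0023 = $1,900.421
Total = $10,014.3924 + $14,889.3854 + $2,032.6242 + $8,163.5476 + $1,900.421 = $37,000.3706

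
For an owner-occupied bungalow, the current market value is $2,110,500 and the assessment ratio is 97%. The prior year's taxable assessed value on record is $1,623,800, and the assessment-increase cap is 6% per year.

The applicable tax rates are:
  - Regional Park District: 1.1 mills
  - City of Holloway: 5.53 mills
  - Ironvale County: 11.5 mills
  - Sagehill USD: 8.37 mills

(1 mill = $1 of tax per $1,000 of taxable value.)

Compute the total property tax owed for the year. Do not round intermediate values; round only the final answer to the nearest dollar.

$45,613

Uncapped assessed value = $2,110,500 × 0.97 = $2,047,185
Cap limit = $1,623,800 × 1.06 = $1,721,228
Taxable assessed value = min($2,047,185, $1,721,228) = $1,721,228 (cap binds)
Regional Park District: $1,721,228 × 0.0011 = $1,893.3508
City of Holloway: $1,721,228 × 0.00553 = $9,518.39084
Ironvale County: $1,721,228 × 0.0115 = $19,794.122
Sagehill USD: $1,721,228 × 0.00837 = $14,406.67836
Total = $45,612.542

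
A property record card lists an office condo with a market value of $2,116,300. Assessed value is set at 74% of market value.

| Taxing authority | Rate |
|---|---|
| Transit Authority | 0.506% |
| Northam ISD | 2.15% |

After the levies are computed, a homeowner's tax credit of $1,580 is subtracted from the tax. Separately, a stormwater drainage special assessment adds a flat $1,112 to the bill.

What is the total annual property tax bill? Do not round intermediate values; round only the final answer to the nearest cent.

$41,126.61

Assessed value = $2,116,300 × 0.74 = $1,566,062
Transit Authority: $1,566,062 × 0.00506 = $7,924.27372
Northam ISD: $1,566,062 × 0.0215 = $33,670.333
Levies subtotal = $41,594.60672
After credit = $41,594.60672 − $1,580 = $40,014.60672
Total = $40,014.60672 + $1,112 = $41,126.60672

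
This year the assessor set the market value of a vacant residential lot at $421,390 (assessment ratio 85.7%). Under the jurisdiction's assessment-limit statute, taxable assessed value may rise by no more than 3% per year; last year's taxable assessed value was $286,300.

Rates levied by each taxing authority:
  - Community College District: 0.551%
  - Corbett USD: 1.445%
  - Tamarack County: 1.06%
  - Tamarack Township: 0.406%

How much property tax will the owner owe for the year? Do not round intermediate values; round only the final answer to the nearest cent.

Uncapped assessed value = $421,390 × 0.857 = $361,131.23
Cap limit = $286,300 × 1.03 = $294,889
Taxable assessed value = min($361,131.23, $294,889) = $294,889 (cap binds)
Community College District: $294,889 × 0.00551 = $1,624.83839
Corbett USD: $294,889 × 0.01445 = $4,261.14605
Tamarack County: $294,889 × 0.0106 = $3,125.8234
Tamarack Township: $294,889 × 0.00406 = $1,197.24934
Total = $10,209.05718

$10,209.06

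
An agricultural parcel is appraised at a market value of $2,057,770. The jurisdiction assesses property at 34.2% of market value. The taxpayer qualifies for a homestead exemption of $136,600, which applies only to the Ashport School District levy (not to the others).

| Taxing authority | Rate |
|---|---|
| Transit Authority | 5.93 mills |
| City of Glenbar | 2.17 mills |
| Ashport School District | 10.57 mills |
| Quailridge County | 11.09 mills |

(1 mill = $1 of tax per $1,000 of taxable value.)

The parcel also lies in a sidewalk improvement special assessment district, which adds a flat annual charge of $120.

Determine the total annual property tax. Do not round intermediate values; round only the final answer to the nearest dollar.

$19,620

Assessed value = $2,057,770 × 0.342 = $703,757.34
Transit Authority: $703,757.34 × 0.00593 = $4,173.2810262
City of Glenbar: $703,757.34 × 0.00217 = $1,527.1534278
Ashport School District: ($703,757.34 − $136,600) × 0.01057 = $567,157.34 × 0.01057 = $5,994.8530838
Quailridge County: $703,757.34 × 0.01109 = $7,804.6689006
Levies subtotal = $19,499.9564384
Total = $19,499.9564384 + $120 = $19,619.9564384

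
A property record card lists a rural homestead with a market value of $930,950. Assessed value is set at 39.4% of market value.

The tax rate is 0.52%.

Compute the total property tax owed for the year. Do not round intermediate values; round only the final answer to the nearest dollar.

$1,907

Assessed value = $930,950 × 0.394 = $366,794.3
Tax = $366,794.3 × 0.0052 = $1,907.33036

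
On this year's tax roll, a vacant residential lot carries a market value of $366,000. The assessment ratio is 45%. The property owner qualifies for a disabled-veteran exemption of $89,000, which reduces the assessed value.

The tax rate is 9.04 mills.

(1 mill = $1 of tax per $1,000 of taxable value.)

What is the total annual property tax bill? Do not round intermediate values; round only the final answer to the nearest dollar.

Assessed value = $366,000 × 0.45 = $164,700
Taxable value = $164,700 − $89,000 = $75,700
Tax = $75,700 × 0.00904 = $684.328

$684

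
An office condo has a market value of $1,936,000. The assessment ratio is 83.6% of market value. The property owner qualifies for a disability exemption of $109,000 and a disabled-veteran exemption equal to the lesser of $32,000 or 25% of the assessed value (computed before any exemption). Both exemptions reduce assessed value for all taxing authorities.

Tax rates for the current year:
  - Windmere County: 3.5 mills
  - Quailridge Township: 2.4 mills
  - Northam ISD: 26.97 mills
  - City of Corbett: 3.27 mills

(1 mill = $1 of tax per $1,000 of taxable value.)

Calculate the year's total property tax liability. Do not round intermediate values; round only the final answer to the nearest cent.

Assessed value = $1,936,000 × 0.836 = $1,618,496
Disabled-veteran exemption = min($32,000, 25% × $1,618,496) = min($32,000, $404,624) = $32,000 (dollar cap binds)
Taxable value = $1,618,496 − $109,000 − $32,000 = $1,477,496
Windmere County: $1,477,496 × 0.0035 = $5,171.236
Quailridge Township: $1,477,496 × 0.0024 = $3,545.9904
Northam ISD: $1,477,496 × 0.02697 = $39,848.06712
City of Corbett: $1,477,496 × 0.00327 = $4,831.41192
Total = $53,396.70544

$53,396.71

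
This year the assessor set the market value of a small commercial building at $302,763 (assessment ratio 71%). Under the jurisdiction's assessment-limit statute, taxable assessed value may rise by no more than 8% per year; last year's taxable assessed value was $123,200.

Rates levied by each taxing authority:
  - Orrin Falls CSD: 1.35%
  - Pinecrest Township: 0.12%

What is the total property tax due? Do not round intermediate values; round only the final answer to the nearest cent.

Uncapped assessed value = $302,763 × 0.71 = $214,961.73
Cap limit = $123,200 × 1.08 = $133,056
Taxable assessed value = min($214,961.73, $133,056) = $133,056 (cap binds)
Orrin Falls CSD: $133,056 × 0.0135 = $1,796.256
Pinecrest Township: $133,056 × 0.0012 = $159.6672
Total = $1,955.9232

$1,955.92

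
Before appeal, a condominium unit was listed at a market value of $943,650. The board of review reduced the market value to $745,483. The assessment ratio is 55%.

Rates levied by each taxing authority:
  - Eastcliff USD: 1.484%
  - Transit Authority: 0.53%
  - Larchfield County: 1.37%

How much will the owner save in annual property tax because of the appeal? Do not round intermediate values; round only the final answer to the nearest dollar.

Old assessed value = $943,650 × 0.55 = $519,007.5
New assessed value = $745,483 × 0.55 = $410,015.65
Combined rate = 0.01484 + 0.0053 + 0.0137 = 0.03384
Old tax = $519,007.5 × 0.03384 = $17,563.2138
New tax = $410,015.65 × 0.03384 = $13,874.929596
Reduction = $17,563.2138 − $13,874.929596 = $3,688.284204

$3,688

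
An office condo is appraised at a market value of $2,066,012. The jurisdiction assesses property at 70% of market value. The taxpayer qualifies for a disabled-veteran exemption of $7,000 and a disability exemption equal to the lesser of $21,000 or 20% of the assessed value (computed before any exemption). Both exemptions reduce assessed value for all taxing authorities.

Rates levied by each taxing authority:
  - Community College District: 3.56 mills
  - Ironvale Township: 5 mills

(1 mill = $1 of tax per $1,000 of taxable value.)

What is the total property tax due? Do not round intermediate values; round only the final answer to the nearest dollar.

$12,140

Assessed value = $2,066,012 × 0.7 = $1,446,208.4
Disability exemption = min($21,000, 20% × $1,446,208.4) = min($21,000, $289,241.68) = $21,000 (dollar cap binds)
Taxable value = $1,446,208.4 − $7,000 − $21,000 = $1,418,208.4
Community College District: $1,418,208.4 × 0.00356 = $5,048.821904
Ironvale Township: $1,418,208.4 × 0.005 = $7,091.042
Total = $12,139.863904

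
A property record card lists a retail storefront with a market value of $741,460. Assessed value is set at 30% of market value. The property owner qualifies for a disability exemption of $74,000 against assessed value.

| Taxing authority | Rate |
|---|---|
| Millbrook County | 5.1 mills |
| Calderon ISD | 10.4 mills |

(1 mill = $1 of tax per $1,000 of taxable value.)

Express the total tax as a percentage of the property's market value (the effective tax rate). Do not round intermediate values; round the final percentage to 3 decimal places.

Assessed value = $741,460 × 0.3 = $222,438
Taxable value = $222,438 − $74,000 = $148,438
Millbrook County: $148,438 × 0.0051 = $757.0338
Calderon ISD: $148,438 × 0.0104 = $1,543.7552
Total tax = $2,300.789
Effective rate = $2,300.789 ÷ $741,460 = 0.310% of market value

0.310%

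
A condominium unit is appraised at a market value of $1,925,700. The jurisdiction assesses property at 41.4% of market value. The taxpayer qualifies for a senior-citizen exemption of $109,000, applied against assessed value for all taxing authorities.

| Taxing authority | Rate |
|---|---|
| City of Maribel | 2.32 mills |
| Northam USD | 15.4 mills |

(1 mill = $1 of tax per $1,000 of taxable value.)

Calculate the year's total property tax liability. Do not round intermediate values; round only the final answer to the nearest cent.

Assessed value = $1,925,700 × 0.414 = $797,239.8
Taxable value = $797,239.8 − $109,000 = $688,239.8
City of Maribel: $688,239.8 × 0.00232 = $1,596.716336
Northam USD: $688,239.8 × 0.0154 = $10,598.89292
Total = $1,596.716336 + $10,598.89292 = $12,195.609256

$12,195.61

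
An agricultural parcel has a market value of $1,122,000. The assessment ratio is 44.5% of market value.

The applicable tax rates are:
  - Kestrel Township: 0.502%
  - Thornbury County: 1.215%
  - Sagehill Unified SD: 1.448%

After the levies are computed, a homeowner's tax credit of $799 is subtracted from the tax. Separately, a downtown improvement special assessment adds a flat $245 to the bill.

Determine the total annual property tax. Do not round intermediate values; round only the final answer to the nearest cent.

$15,248.53

Assessed value = $1,122,000 × 0.445 = $499,290
Kestrel Township: $499,290 × 0.00502 = $2,506.4358
Thornbury County: $499,290 × 0.01215 = $6,066.3735
Sagehill Unified SD: $499,290 × 0.01448 = $7,229.7192
Levies subtotal = $15,802.5285
After credit = $15,802.5285 − $799 = $15,003.5285
Total = $15,003.5285 + $245 = $15,248.5285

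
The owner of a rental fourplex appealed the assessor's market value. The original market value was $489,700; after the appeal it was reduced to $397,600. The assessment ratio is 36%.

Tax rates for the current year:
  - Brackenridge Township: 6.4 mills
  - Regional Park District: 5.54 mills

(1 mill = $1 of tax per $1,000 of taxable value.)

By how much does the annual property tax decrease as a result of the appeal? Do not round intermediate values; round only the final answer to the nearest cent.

$395.88

Old assessed value = $489,700 × 0.36 = $176,292
New assessed value = $397,600 × 0.36 = $143,136
Combined rate = 0.0064 + 0.00554 = 0.01194
Old tax = $176,292 × 0.01194 = $2,104.92648
New tax = $143,136 × 0.01194 = $1,709.04384
Reduction = $2,104.92648 − $1,709.04384 = $395.88264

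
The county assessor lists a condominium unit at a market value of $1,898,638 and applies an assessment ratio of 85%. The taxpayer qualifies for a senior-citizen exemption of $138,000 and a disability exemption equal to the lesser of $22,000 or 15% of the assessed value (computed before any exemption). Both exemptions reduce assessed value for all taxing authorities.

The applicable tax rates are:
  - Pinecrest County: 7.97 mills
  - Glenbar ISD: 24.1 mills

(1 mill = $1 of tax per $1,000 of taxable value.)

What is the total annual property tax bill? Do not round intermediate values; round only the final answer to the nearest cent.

$46,624.72

Assessed value = $1,898,638 × 0.85 = $1,613,842.3
Disability exemption = min($22,000, 15% × $1,613,842.3) = min($22,000, $242,076.345) = $22,000 (dollar cap binds)
Taxable value = $1,613,842.3 − $138,000 − $22,000 = $1,453,842.3
Pinecrest County: $1,453,842.3 × 0.00797 = $11,587.123131
Glenbar ISD: $1,453,842.3 × 0.0241 = $35,037.59943
Total = $46,624.722561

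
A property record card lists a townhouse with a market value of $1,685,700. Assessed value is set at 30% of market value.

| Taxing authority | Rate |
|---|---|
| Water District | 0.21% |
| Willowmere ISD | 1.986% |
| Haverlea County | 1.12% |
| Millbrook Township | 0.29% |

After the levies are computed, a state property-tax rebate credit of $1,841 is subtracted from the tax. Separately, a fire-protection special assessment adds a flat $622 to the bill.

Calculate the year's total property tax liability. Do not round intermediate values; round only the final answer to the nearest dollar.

$17,017

Assessed value = $1,685,700 × 0.3 = $505,710
Water District: $505,710 × 0.0021 = $1,061.991
Willowmere ISD: $505,710 × 0.01986 = $10,043.4006
Haverlea County: $505,710 × 0.0112 = $5,663.952
Millbrook Township: $505,710 × 0.0029 = $1,466.559
Levies subtotal = $18,235.9026
After credit = $18,235.9026 − $1,841 = $16,394.9026
Total = $16,394.9026 + $622 = $17,016.9026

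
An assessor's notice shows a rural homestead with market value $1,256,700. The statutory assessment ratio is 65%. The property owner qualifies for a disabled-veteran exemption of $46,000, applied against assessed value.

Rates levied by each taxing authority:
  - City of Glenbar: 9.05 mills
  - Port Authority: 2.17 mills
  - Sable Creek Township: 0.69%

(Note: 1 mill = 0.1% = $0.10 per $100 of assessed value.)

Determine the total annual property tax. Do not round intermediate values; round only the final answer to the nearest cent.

$13,967.89

Assessed value = $1,256,700 × 0.65 = $816,855
Taxable value = $816,855 − $46,000 = $770,855
City of Glenbar: $770,855 × 0.00905 = $6,976.23775
Port Authority: $770,855 × 0.00217 = $1,672.75535
Sable Creek Township: $770,855 × 0.0069 = $5,318.8995
Total = $13,967.8926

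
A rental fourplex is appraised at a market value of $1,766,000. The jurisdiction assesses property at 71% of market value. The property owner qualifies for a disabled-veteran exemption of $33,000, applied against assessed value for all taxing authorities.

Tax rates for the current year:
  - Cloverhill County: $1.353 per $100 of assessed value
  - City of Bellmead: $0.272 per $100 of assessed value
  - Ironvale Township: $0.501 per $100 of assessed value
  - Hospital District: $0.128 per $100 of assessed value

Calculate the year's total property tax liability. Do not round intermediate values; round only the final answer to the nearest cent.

$27,518.18

Assessed value = $1,766,000 × 0.71 = $1,253,860
Taxable value = $1,253,860 − $33,000 = $1,220,860
Cloverhill County: $1,220,860 × 0.01353 = $16,518.2358
City of Bellmead: $1,220,860 × 0.00272 = $3,320.7392
Ironvale Township: $1,220,860 × 0.00501 = $6,116.5086
Hospital District: $1,220,860 × 0.00128 = $1,562.7008
Total = $16,518.2358 + $3,320.7392 + $6,116.5086 + $1,562.7008 = $27,518.1844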